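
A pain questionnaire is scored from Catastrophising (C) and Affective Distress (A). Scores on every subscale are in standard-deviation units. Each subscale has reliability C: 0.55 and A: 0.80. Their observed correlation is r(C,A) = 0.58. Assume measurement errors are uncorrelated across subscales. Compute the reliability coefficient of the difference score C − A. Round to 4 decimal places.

Var(C−A) = 1 + 1 − 2·0.58 = 2 − 1.16 = 0.84.
Because errors are independent across components, Cov(Tᵢ,Tⱼ) = Cov(Xᵢ,Xⱼ); the off-diagonal part of the true-score variance is the same as above.
True-score variance = [0.55 + 0.80] − 1.16 = 1.35 − 1.16 = 0.19.
Reliability = 0.19 / 0.84 = 0.2262.

0.2262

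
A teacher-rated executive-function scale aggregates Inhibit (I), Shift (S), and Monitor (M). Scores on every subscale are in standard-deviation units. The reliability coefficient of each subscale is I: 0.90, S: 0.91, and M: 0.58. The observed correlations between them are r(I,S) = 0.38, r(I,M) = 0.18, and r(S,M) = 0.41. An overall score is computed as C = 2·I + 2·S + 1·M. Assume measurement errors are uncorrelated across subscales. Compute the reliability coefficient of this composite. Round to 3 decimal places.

Var(C) = 2² + 2² + 1 + 2·[4·0.38 + 2·0.18 + 2·0.41] = 9 + 5.4 = 14.4.
With uncorrelated errors the cross-covariances are all true-score covariance, so they carry over unchanged; only the diagonal terms shrink to ρᵢσᵢ².
True-score variance = [2²·0.90 + 2²·0.91 + 0.58] + 5.4 = 7.82 + 5.4 = 13.22.
Reliability = 13.22 / 14.4 = 0.918.

0.918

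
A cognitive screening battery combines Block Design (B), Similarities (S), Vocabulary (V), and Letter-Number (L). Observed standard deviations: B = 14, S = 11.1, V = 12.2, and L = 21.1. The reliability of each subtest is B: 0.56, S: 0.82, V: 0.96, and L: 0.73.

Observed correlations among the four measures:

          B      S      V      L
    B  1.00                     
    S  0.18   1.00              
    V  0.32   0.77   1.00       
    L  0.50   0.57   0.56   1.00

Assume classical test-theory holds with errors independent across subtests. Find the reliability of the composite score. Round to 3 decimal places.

0.890

Var(B+S+V+L) = 14² + 11.1² + 12.2² + 21.1² + 2·[14·11.1·0.18 + 14·12.2·0.32 + 14·21.1·0.50 + 11.1·12.2·0.77 + 11.1·21.1·0.57 + 12.2·21.1·0.56] = 913.26 + 1224.51 = 2137.77.
Because errors are independent across components, Cov(Tᵢ,Tⱼ) = Cov(Xᵢ,Xⱼ); the off-diagonal part of the true-score variance is the same as above.
True-score variance = [14²·0.56 + 11.1²·0.82 + 12.2²·0.96 + 21.1²·0.73] + 1224.51 = 678.682 + 1224.51 = 1903.19.
Reliability = 1903.19 / 2137.77 = 0.890.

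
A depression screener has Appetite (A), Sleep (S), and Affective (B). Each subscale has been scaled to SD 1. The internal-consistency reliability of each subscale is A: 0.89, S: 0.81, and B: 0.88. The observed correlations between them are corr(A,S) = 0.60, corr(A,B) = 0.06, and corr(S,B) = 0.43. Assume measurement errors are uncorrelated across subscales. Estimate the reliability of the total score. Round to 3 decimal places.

0.919

Var(A+S+B) = 3 + 2·[0.60 + 0.06 + 0.43] = 3 + 2.18 = 5.18.
Because errors are independent across components, Cov(Tᵢ,Tⱼ) = Cov(Xᵢ,Xⱼ); the off-diagonal part of the true-score variance is the same as above.
True-score variance = [0.89 + 0.81 + 0.88] + 2.18 = 2.58 + 2.18 = 4.76.
Reliability = 4.76 / 5.18 = 0.919.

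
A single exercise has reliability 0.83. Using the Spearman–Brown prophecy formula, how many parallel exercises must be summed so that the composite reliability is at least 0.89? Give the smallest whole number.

2

k ≥ ρ*(1−ρ₁)/(ρ₁(1−ρ*)) = 0.89·0.17 / (0.83·0.11) = 1.657.
Smallest integer k = 2.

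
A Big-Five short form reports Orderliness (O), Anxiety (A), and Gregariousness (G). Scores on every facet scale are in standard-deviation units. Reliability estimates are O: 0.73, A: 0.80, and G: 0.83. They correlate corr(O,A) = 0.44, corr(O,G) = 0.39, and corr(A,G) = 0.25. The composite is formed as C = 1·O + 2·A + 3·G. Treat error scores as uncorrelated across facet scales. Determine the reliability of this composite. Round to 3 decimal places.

0.877

Var(C) = 1 + 2² + 3² + 2·[2·0.44 + 3·0.39 + 6·0.25] = 14 + 7.1 = 21.1.
Under uncorrelated errors the observed covariances equal the true-score covariances, so only the own-variance terms attenuate.
True-score variance = [0.73 + 2²·0.80 + 3²·0.83] + 7.1 = 11.4 + 7.1 = 18.5.
Reliability = 18.5 / 21.1 = 0.877.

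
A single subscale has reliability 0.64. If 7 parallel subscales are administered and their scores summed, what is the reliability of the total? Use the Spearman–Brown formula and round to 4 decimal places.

ρ_k = kρ / (1 + (k−1)ρ) = 7·0.64 / (1 + 6·0.64) = 4.480 / 4.840 = 0.9256.

0.9256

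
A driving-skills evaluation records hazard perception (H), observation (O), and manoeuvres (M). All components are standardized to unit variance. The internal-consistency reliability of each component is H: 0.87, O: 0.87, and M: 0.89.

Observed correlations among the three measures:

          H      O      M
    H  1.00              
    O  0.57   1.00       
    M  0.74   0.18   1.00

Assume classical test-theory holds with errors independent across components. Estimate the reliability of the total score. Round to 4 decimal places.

0.9381

Var(H+O+M) = 3 + 2·[0.57 + 0.74 + 0.18] = 3 + 2.98 = 5.98.
Under uncorrelated errors the observed covariances equal the true-score covariances, so only the own-variance terms attenuate.
True-score variance = [0.87 + 0.87 + 0.89] + 2.98 = 2.63 + 2.98 = 5.61.
Reliability = 5.61 / 5.98 = 0.9381.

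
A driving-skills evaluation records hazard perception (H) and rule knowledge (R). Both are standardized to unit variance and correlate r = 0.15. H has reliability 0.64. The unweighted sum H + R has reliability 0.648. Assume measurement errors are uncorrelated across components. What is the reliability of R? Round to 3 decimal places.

Var(H+R) = 2 + 2·0.15 = 2.300.
True-score variance = ρ_H + ρ_R + 2·0.15, so 0.648 = (0.64 + ρ_R + 0.30) / 2.300.
ρ_R = 0.648·2.300 − 0.64 − 0.30 = 0.550.

0.550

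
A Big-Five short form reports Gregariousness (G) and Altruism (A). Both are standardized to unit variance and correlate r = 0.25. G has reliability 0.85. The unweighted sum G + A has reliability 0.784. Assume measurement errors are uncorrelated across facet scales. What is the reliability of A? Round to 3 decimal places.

Var(G+A) = 2 + 2·0.25 = 2.500.
True-score variance = ρ_G + ρ_A + 2·0.25, so 0.784 = (0.85 + ρ_A + 0.50) / 2.500.
ρ_A = 0.784·2.500 − 0.85 − 0.50 = 0.610.

0.610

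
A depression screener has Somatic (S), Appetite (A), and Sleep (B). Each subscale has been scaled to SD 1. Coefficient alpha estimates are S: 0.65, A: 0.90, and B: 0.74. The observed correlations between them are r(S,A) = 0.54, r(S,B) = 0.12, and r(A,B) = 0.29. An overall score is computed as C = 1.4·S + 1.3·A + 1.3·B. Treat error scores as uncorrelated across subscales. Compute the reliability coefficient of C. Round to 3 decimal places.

Var(C) = 1.4² + 1.3² + 1.3² + 2·[1.82·0.54 + 1.82·0.12 + 1.69·0.29] = 5.34 + 3.3826 = 8.7226.
Because errors are independent across components, Cov(Tᵢ,Tⱼ) = Cov(Xᵢ,Xⱼ); the off-diagonal part of the true-score variance is the same as above.
True-score variance = [1.4²·0.65 + 1.3²·0.90 + 1.3²·0.74] + 3.3826 = 4.0456 + 3.3826 = 7.4282.
Reliability = 7.4282 / 8.7226 = 0.852.

0.852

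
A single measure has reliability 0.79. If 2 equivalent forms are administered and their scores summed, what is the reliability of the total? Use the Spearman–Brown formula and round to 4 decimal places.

0.8827

ρ_k = kρ / (1 + (k−1)ρ) = 2·0.79 / (1 + 1·0.79) = 1.580 / 1.790 = 0.8827.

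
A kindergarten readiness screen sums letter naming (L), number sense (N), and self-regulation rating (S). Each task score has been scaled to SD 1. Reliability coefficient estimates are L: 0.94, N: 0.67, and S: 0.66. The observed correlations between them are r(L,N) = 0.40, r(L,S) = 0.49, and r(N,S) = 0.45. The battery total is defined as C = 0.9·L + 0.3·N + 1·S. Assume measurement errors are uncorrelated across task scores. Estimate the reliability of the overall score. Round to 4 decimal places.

Var(C) = 0.9² + 0.3² + 1 + 2·[0.27·0.40 + 0.9·0.49 + 0.3·0.45] = 1.9 + 1.368 = 3.268.
Under uncorrelated errors the observed covariances equal the true-score covariances, so only the own-variance terms attenuate.
True-score variance = [0.9²·0.94 + 0.3²·0.67 + 0.66] + 1.368 = 1.4817 + 1.368 = 2.8497.
Reliability = 2.8497 / 3.268 = 0.8720.

0.8720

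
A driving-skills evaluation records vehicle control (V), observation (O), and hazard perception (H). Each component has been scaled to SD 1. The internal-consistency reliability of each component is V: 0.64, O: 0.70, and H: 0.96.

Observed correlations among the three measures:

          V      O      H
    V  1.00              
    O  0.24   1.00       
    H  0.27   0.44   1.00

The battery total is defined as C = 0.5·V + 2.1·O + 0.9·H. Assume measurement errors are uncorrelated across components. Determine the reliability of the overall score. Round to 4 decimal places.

0.8166

Var(C) = 0.5² + 2.1² + 0.9² + 2·[1.05·0.24 + 0.45·0.27 + 1.89·0.44] = 5.47 + 2.4102 = 7.8802.
Because errors are independent across components, Cov(Tᵢ,Tⱼ) = Cov(Xᵢ,Xⱼ); the off-diagonal part of the true-score variance is the same as above.
True-score variance = [0.5²·0.64 + 2.1²·0.70 + 0.9²·0.96] + 2.4102 = 4.0246 + 2.4102 = 6.4348.
Reliability = 6.4348 / 7.8802 = 0.8166.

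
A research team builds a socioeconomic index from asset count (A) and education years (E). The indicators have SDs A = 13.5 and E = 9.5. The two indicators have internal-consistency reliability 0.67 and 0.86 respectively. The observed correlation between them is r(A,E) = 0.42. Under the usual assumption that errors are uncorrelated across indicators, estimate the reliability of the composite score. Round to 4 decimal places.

Var(A+E) = 13.5² + 9.5² + 2·[13.5·9.5·0.42] = 272.5 + 107.73 = 380.23.
Because errors are independent across components, Cov(Tᵢ,Tⱼ) = Cov(Xᵢ,Xⱼ); the off-diagonal part of the true-score variance is the same as above.
True-score variance = [13.5²·0.67 + 9.5²·0.86] + 107.73 = 199.722 + 107.73 = 307.452.
Reliability = 307.452 / 380.23 = 0.8086.

0.8086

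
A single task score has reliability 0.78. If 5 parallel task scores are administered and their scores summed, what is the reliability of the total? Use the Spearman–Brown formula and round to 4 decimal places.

0.9466

ρ_k = kρ / (1 + (k−1)ρ) = 5·0.78 / (1 + 4·0.78) = 3.900 / 4.120 = 0.9466.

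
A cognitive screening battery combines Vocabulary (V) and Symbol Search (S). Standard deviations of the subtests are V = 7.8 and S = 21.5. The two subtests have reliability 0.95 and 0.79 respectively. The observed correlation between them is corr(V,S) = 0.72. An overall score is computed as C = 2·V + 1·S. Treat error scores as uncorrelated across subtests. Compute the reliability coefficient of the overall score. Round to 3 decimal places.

Var(C) = 2²·7.8² + 21.5² + 2·[2·7.8·21.5·0.72] = 705.61 + 482.976 = 1188.59.
Under uncorrelated errors the observed covariances equal the true-score covariances, so only the own-variance terms attenuate.
True-score variance = [2²·7.8²·0.95 + 21.5²·0.79] + 482.976 = 596.37 + 482.976 = 1079.35.
Reliability = 1079.35 / 1188.59 = 0.908.

0.908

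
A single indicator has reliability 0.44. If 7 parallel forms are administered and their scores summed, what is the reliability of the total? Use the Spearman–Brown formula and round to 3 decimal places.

ρ_k = kρ / (1 + (k−1)ρ) = 7·0.44 / (1 + 6·0.44) = 3.080 / 3.640 = 0.846.

0.846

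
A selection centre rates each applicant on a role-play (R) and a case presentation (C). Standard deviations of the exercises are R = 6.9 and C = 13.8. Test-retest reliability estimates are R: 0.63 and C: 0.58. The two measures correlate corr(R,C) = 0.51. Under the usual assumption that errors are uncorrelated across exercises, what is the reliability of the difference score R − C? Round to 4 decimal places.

0.3074

Var(R−C) = 6.9² + 13.8² − 2·6.9·13.8·0.51 = 238.05 − 97.1244 = 140.926.
With uncorrelated errors the cross-covariances are all true-score covariance, so they carry over unchanged; only the diagonal terms shrink to ρᵢσᵢ².
True-score variance = [6.9²·0.63 + 13.8²·0.58] − 97.1244 = 140.45 − 97.1244 = 43.3251.
Reliability = 43.3251 / 140.926 = 0.3074.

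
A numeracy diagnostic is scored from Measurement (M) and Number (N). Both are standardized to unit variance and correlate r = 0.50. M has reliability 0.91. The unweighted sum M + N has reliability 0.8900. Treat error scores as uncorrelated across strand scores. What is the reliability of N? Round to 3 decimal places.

Var(M+N) = 2 + 2·0.50 = 3.000.
True-score variance = ρ_M + ρ_N + 2·0.50, so 0.8900 = (0.91 + ρ_N + 1.00) / 3.000.
ρ_N = 0.8900·3.000 − 0.91 − 1.00 = 0.760.

0.760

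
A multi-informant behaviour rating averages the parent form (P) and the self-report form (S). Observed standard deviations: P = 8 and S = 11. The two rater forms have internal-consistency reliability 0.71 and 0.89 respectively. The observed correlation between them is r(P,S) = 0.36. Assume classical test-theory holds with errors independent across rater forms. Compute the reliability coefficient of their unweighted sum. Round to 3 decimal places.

0.872

Var(P+S) = 8² + 11² + 2·[8·11·0.36] = 185 + 63.36 = 248.36.
Under uncorrelated errors the observed covariances equal the true-score covariances, so only the own-variance terms attenuate.
True-score variance = [8²·0.71 + 11²·0.89] + 63.36 = 153.13 + 63.36 = 216.49.
Reliability = 216.49 / 248.36 = 0.872.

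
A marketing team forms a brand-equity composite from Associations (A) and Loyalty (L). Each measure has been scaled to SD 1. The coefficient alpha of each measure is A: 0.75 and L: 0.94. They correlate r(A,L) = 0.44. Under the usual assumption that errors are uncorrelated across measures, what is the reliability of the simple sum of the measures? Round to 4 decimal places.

Var(A+L) = 2 + 2·[0.44] = 2 + 0.88 = 2.88.
With uncorrelated errors the cross-covariances are all true-score covariance, so they carry over unchanged; only the diagonal terms shrink to ρᵢσᵢ².
True-score variance = [0.75 + 0.94] + 0.88 = 1.69 + 0.88 = 2.57.
Reliability = 2.57 / 2.88 = 0.8924.

0.8924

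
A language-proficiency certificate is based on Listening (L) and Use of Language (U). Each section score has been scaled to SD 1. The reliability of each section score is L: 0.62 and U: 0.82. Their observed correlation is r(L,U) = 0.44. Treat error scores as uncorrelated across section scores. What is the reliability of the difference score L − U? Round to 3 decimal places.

0.500

Var(L−U) = 1 + 1 − 2·0.44 = 2 − 0.88 = 1.12.
Under uncorrelated errors the observed covariances equal the true-score covariances, so only the own-variance terms attenuate.
True-score variance = [0.62 + 0.82] − 0.88 = 1.44 − 0.88 = 0.56.
Reliability = 0.56 / 1.12 = 0.500.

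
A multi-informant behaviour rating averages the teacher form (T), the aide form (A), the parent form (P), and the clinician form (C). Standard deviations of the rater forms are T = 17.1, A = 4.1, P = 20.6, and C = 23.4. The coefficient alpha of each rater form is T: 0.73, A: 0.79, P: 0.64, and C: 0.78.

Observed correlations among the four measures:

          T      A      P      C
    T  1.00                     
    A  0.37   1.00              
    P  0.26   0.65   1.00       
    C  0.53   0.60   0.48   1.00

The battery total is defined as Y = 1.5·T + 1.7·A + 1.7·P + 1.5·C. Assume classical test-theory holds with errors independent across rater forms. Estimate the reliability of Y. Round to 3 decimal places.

0.862

Var(Y) = 1.5²·17.1² + 1.7²·4.1² + 1.7²·20.6² + 1.5²·23.4² + 2·[2.55·17.1·4.1·0.37 + 2.55·17.1·20.6·0.26 + 2.25·17.1·23.4·0.53 + 2.89·4.1·20.6·0.65 + 2.55·4.1·23.4·0.60 + 2.55·20.6·23.4·0.48] = 3164.91 + 3344.65 = 6509.57.
With uncorrelated errors the cross-covariances are all true-score covariance, so they carry over unchanged; only the diagonal terms shrink to ρᵢσᵢ².
True-score variance = [1.5²·17.1²·0.73 + 1.7²·4.1²·0.79 + 1.7²·20.6²·0.64 + 1.5²·23.4²·0.78] + 3344.65 = 2264.53 + 3344.65 = 5609.18.
Reliability = 5609.18 / 6509.57 = 0.862.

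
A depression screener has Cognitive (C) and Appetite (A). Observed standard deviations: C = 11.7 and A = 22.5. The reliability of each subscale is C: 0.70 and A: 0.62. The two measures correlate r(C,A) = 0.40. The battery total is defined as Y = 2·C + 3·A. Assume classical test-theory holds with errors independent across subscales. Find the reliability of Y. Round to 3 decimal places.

Var(Y) = 2²·11.7² + 3²·22.5² + 2·[6·11.7·22.5·0.40] = 5103.81 + 1263.6 = 6367.41.
Under uncorrelated errors the observed covariances equal the true-score covariances, so only the own-variance terms attenuate.
True-score variance = [2²·11.7²·0.70 + 3²·22.5²·0.62] + 1263.6 = 3208.17 + 1263.6 = 4471.77.
Reliability = 4471.77 / 6367.41 = 0.702.

0.702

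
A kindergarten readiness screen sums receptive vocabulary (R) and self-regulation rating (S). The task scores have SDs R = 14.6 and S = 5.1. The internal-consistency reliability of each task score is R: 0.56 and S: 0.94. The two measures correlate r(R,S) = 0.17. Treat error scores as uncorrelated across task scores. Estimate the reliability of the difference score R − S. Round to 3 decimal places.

Var(R−S) = 14.6² + 5.1² − 2·14.6·5.1·0.17 = 239.17 − 25.3164 = 213.854.
Under uncorrelated errors the observed covariances equal the true-score covariances, so only the own-variance terms attenuate.
True-score variance = [14.6²·0.56 + 5.1²·0.94] − 25.3164 = 143.819 − 25.3164 = 118.503.
Reliability = 118.503 / 213.854 = 0.554.

0.554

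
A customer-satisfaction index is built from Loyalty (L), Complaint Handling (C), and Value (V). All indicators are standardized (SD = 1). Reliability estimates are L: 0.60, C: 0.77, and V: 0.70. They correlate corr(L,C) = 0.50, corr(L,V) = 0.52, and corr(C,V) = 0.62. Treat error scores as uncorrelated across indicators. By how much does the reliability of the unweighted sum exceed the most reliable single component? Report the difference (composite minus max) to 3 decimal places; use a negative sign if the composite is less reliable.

Var(sum) = 3 + 3.28 = 6.28; true-score variance = 2.07 + 3.28 = 5.35; composite reliability = 0.8519.
Max component reliability = 0.7700.
Difference = 0.8519 − 0.7700 = 0.082.

0.082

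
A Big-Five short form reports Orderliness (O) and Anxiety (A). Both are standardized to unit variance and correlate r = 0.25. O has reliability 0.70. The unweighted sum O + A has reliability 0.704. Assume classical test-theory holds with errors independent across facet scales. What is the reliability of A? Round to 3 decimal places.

0.560

Var(O+A) = 2 + 2·0.25 = 2.500.
True-score variance = ρ_O + ρ_A + 2·0.25, so 0.704 = (0.70 + ρ_A + 0.50) / 2.500.
ρ_A = 0.704·2.500 − 0.70 − 0.50 = 0.560.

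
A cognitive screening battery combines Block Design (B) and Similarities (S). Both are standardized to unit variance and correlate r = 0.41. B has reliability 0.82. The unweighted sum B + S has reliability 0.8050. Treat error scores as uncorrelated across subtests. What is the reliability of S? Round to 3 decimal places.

Var(B+S) = 2 + 2·0.41 = 2.820.
True-score variance = ρ_B + ρ_S + 2·0.41, so 0.8050 = (0.82 + ρ_S + 0.82) / 2.820.
ρ_S = 0.8050·2.820 − 0.82 − 0.82 = 0.630.

0.630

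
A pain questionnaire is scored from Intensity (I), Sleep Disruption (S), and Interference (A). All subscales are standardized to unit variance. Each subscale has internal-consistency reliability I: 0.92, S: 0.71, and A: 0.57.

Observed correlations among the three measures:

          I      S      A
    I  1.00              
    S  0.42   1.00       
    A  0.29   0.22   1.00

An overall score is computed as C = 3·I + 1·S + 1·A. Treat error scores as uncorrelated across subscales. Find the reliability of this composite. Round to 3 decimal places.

Var(C) = 3² + 1 + 1 + 2·[3·0.42 + 3·0.29 + 0.22] = 11 + 4.7 = 15.7.
With uncorrelated errors the cross-covariances are all true-score covariance, so they carry over unchanged; only the diagonal terms shrink to ρᵢσᵢ².
True-score variance = [3²·0.92 + 0.71 + 0.57] + 4.7 = 9.56 + 4.7 = 14.26.
Reliability = 14.26 / 15.7 = 0.908.

0.908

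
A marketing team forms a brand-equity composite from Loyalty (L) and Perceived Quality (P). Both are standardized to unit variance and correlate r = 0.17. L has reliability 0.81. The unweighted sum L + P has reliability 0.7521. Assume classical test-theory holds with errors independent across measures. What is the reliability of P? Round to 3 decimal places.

Var(L+P) = 2 + 2·0.17 = 2.340.
True-score variance = ρ_L + ρ_P + 2·0.17, so 0.7521 = (0.81 + ρ_P + 0.34) / 2.340.
ρ_P = 0.7521·2.340 − 0.81 − 0.34 = 0.610.

0.610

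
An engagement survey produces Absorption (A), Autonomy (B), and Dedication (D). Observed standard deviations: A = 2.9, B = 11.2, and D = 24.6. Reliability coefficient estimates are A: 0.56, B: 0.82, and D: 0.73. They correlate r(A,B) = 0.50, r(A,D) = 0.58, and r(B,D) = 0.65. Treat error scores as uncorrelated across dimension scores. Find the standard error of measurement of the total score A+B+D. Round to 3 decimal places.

Var(total) = 739.01 + 473.41 = 1212.42.
True-score variance = 549.337 + 473.41 = 1022.75, so reliability = 0.8436.
Error variance = 1212.42 − 1022.75 = 189.673; SEM = √189.673 = 13.772.

13.772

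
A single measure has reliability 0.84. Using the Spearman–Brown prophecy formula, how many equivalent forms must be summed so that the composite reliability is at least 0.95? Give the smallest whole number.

4

k ≥ ρ*(1−ρ₁)/(ρ₁(1−ρ*)) = 0.95·0.16 / (0.84·0.05) = 3.619.
Smallest integer k = 4.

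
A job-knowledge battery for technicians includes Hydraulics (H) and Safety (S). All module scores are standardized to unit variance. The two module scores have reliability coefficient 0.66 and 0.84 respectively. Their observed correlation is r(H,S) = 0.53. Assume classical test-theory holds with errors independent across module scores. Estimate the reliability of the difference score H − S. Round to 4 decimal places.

Var(H−S) = 1 + 1 − 2·0.53 = 2 − 1.06 = 0.94.
With uncorrelated errors the cross-covariances are all true-score covariance, so they carry over unchanged; only the diagonal terms shrink to ρᵢσᵢ².
True-score variance = [0.66 + 0.84] − 1.06 = 1.5 − 1.06 = 0.44.
Reliability = 0.44 / 0.94 = 0.4681.

0.4681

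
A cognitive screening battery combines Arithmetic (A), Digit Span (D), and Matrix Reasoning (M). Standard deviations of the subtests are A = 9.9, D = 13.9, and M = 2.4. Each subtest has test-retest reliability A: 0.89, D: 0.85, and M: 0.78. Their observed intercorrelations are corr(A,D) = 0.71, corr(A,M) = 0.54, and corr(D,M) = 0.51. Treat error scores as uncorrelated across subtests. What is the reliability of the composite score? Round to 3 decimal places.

Var(A+D+M) = 9.9² + 13.9² + 2.4² + 2·[9.9·13.9·0.71 + 9.9·2.4·0.54 + 13.9·2.4·0.51] = 296.98 + 255.094 = 552.074.
With uncorrelated errors the cross-covariances are all true-score covariance, so they carry over unchanged; only the diagonal terms shrink to ρᵢσᵢ².
True-score variance = [9.9²·0.89 + 13.9²·0.85 + 2.4²·0.78] + 255.094 = 255.95 + 255.094 = 511.044.
Reliability = 511.044 / 552.074 = 0.926.

0.926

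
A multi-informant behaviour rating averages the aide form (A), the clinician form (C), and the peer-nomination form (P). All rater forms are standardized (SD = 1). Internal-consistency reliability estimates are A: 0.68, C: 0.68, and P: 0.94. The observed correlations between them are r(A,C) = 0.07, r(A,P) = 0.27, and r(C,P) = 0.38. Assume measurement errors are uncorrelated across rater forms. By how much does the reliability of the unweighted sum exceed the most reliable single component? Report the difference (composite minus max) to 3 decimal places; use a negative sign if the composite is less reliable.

Var(sum) = 3 + 1.44 = 4.44; true-score variance = 2.3 + 1.44 = 3.74; composite reliability = 0.8423.
Max component reliability = 0.9400.
Difference = 0.8423 − 0.9400 = -0.098.

-0.098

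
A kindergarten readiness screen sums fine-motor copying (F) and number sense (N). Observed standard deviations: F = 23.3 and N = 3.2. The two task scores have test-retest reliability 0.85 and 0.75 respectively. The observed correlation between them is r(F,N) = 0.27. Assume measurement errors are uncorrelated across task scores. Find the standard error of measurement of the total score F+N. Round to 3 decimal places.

Var(total) = 553.13 + 40.2624 = 593.392.
True-score variance = 469.136 + 40.2624 = 509.399, so reliability = 0.8585.
Error variance = 593.392 − 509.399 = 83.9935; SEM = √83.9935 = 9.165.

9.165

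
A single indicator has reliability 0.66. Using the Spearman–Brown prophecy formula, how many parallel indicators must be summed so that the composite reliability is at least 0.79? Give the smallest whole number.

2

k ≥ ρ*(1−ρ₁)/(ρ₁(1−ρ*)) = 0.79·0.34 / (0.66·0.21) = 1.938.
Smallest integer k = 2.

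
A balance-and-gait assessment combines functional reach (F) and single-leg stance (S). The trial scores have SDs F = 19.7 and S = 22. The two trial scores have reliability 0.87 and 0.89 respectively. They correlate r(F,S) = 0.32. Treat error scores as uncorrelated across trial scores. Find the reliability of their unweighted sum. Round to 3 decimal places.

0.910

Var(F+S) = 19.7² + 22² + 2·[19.7·22·0.32] = 872.09 + 277.376 = 1149.47.
Under uncorrelated errors the observed covariances equal the true-score covariances, so only the own-variance terms attenuate.
True-score variance = [19.7²·0.87 + 22²·0.89] + 277.376 = 768.398 + 277.376 = 1045.77.
Reliability = 1045.77 / 1149.47 = 0.910.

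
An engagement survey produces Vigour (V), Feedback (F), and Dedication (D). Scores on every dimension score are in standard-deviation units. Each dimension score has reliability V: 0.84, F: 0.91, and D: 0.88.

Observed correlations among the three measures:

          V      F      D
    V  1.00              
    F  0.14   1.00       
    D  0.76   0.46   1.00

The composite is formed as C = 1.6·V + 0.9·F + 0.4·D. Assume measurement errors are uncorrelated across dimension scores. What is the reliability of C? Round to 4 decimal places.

0.9042

Var(C) = 1.6² + 0.9² + 0.4² + 2·[1.44·0.14 + 0.64·0.76 + 0.36·0.46] = 3.53 + 1.7072 = 5.2372.
Under uncorrelated errors the observed covariances equal the true-score covariances, so only the own-variance terms attenuate.
True-score variance = [1.6²·0.84 + 0.9²·0.91 + 0.4²·0.88] + 1.7072 = 3.0283 + 1.7072 = 4.7355.
Reliability = 4.7355 / 5.2372 = 0.9042.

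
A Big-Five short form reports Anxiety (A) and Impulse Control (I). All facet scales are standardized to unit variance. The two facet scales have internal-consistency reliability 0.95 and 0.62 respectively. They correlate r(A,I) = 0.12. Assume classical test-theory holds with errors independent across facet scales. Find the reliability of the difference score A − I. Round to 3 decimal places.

0.756

Var(A−I) = 1 + 1 − 2·0.12 = 2 − 0.24 = 1.76.
With uncorrelated errors the cross-covariances are all true-score covariance, so they carry over unchanged; only the diagonal terms shrink to ρᵢσᵢ².
True-score variance = [0.95 + 0.62] − 0.24 = 1.57 − 0.24 = 1.33.
Reliability = 1.33 / 1.76 = 0.756.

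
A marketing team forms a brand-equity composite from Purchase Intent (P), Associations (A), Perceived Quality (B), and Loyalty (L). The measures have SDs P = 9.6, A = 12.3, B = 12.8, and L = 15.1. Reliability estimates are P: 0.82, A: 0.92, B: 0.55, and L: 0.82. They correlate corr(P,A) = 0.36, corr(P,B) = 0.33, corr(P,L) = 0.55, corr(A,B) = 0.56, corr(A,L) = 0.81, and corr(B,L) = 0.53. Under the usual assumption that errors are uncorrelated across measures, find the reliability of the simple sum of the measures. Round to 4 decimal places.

Var(P+A+B+L) = 9.6² + 12.3² + 12.8² + 15.1² + 2·[9.6·12.3·0.36 + 9.6·12.8·0.33 + 9.6·15.1·0.55 + 12.3·12.8·0.56 + 12.3·15.1·0.81 + 12.8·15.1·0.53] = 635.3 + 1007.67 = 1642.97.
With uncorrelated errors the cross-covariances are all true-score covariance, so they carry over unchanged; only the diagonal terms shrink to ρᵢσᵢ².
True-score variance = [9.6²·0.82 + 12.3²·0.92 + 12.8²·0.55 + 15.1²·0.82] + 1007.67 = 491.838 + 1007.67 = 1499.5.
Reliability = 1499.5 / 1642.97 = 0.9127.

0.9127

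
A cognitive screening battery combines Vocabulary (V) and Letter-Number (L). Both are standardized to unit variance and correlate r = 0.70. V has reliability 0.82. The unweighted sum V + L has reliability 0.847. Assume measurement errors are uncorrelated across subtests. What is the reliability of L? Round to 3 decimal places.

0.660

Var(V+L) = 2 + 2·0.70 = 3.400.
True-score variance = ρ_V + ρ_L + 2·0.70, so 0.847 = (0.82 + ρ_L + 1.40) / 3.400.
ρ_L = 0.847·3.400 − 0.82 − 1.40 = 0.660.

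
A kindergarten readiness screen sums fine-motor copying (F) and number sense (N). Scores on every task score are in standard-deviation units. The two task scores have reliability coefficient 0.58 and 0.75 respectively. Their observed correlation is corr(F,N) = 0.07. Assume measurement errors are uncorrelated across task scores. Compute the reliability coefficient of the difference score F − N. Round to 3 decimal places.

Var(F−N) = 1 + 1 − 2·0.07 = 2 − 0.14 = 1.86.
Because errors are independent across components, Cov(Tᵢ,Tⱼ) = Cov(Xᵢ,Xⱼ); the off-diagonal part of the true-score variance is the same as above.
True-score variance = [0.58 + 0.75] − 0.14 = 1.33 − 0.14 = 1.19.
Reliability = 1.19 / 1.86 = 0.640.

0.640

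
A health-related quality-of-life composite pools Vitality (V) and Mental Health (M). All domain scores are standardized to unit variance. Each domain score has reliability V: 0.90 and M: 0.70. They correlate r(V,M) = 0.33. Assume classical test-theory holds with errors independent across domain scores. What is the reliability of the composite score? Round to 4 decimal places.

0.8496

Var(V+M) = 2 + 2·[0.33] = 2 + 0.66 = 2.66.
Because errors are independent across components, Cov(Tᵢ,Tⱼ) = Cov(Xᵢ,Xⱼ); the off-diagonal part of the true-score variance is the same as above.
True-score variance = [0.90 + 0.70] + 0.66 = 1.6 + 0.66 = 2.26.
Reliability = 2.26 / 2.66 = 0.8496.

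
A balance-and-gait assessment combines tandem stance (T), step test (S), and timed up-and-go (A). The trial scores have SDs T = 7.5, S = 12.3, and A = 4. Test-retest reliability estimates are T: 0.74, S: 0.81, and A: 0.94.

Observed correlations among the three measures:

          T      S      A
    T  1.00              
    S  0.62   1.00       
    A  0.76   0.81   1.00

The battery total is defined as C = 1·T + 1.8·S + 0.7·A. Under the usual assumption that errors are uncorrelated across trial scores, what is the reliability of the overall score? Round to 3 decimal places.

Var(C) = 7.5² + 1.8²·12.3² + 0.7²·4² + 2·[1.8·7.5·12.3·0.62 + 0.7·7.5·4·0.76 + 1.26·12.3·4·0.81] = 554.27 + 338.249 = 892.519.
Because errors are independent across components, Cov(Tᵢ,Tⱼ) = Cov(Xᵢ,Xⱼ); the off-diagonal part of the true-score variance is the same as above.
True-score variance = [7.5²·0.74 + 1.8²·12.3²·0.81 + 0.7²·4²·0.94] + 338.249 = 446.04 + 338.249 = 784.289.
Reliability = 784.289 / 892.519 = 0.879.

0.879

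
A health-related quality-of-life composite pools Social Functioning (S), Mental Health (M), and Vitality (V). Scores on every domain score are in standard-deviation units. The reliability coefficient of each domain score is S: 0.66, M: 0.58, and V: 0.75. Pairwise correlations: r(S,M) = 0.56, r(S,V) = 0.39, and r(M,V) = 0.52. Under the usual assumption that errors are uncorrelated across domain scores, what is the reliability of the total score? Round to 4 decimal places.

0.8300

Var(S+M+V) = 3 + 2·[0.56 + 0.39 + 0.52] = 3 + 2.94 = 5.94.
Because errors are independent across components, Cov(Tᵢ,Tⱼ) = Cov(Xᵢ,Xⱼ); the off-diagonal part of the true-score variance is the same as above.
True-score variance = [0.66 + 0.58 + 0.75] + 2.94 = 1.99 + 2.94 = 4.93.
Reliability = 4.93 / 5.94 = 0.8300.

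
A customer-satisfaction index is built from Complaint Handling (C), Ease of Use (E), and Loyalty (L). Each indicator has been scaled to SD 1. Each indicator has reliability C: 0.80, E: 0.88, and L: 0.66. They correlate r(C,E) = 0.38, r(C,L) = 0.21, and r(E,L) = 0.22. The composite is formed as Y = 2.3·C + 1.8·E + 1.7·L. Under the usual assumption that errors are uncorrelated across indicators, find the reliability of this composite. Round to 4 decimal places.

Var(Y) = 2.3² + 1.8² + 1.7² + 2·[4.14·0.38 + 3.91·0.21 + 3.06·0.22] = 11.42 + 6.135 = 17.555.
With uncorrelated errors the cross-covariances are all true-score covariance, so they carry over unchanged; only the diagonal terms shrink to ρᵢσᵢ².
True-score variance = [2.3²·0.80 + 1.8²·0.88 + 1.7²·0.66] + 6.135 = 8.9906 + 6.135 = 15.1256.
Reliability = 15.1256 / 17.555 = 0.8616.

0.8616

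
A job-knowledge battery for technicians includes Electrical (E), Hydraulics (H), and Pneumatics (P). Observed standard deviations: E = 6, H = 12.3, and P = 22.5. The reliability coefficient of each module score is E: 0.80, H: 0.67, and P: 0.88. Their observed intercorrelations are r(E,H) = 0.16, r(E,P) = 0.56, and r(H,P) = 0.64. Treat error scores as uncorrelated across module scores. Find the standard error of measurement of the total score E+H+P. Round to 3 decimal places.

10.857

Var(total) = 693.54 + 529.056 = 1222.6.
True-score variance = 575.664 + 529.056 = 1104.72, so reliability = 0.9036.
Error variance = 1222.6 − 1104.72 = 117.876; SEM = √117.876 = 10.857.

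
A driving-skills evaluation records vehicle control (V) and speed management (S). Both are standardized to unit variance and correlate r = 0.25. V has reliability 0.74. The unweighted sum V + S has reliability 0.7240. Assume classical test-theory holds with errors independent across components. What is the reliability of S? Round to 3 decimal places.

0.570

Var(V+S) = 2 + 2·0.25 = 2.500.
True-score variance = ρ_V + ρ_S + 2·0.25, so 0.7240 = (0.74 + ρ_S + 0.50) / 2.500.
ρ_S = 0.7240·2.500 − 0.74 − 0.50 = 0.570.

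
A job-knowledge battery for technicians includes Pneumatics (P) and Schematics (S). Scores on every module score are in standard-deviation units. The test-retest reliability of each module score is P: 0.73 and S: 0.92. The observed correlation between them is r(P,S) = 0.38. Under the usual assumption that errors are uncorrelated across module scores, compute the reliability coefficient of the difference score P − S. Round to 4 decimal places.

0.7177

Var(P−S) = 1 + 1 − 2·0.38 = 2 − 0.76 = 1.24.
Under uncorrelated errors the observed covariances equal the true-score covariances, so only the own-variance terms attenuate.
True-score variance = [0.73 + 0.92] − 0.76 = 1.65 − 0.76 = 0.89.
Reliability = 0.89 / 1.24 = 0.7177.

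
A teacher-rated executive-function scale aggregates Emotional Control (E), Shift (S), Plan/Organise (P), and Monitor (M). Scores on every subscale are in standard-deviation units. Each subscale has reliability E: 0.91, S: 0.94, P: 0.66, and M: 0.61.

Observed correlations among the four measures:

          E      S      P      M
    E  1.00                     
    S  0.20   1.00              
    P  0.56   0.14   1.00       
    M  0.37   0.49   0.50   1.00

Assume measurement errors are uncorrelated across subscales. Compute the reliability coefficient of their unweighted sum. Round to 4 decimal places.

0.8967

Var(E+S+P+M) = 4 + 2·[0.20 + 0.56 + 0.37 + 0.14 + 0.49 + 0.50] = 4 + 4.52 = 8.52.
With uncorrelated errors the cross-covariances are all true-score covariance, so they carry over unchanged; only the diagonal terms shrink to ρᵢσᵢ².
True-score variance = [0.91 + 0.94 + 0.66 + 0.61] + 4.52 = 3.12 + 4.52 = 7.64.
Reliability = 7.64 / 8.52 = 0.8967.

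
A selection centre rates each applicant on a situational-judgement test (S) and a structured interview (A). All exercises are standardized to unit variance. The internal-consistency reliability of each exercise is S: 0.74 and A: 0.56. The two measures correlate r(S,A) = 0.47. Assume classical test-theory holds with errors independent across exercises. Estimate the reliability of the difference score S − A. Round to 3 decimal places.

0.340

Var(S−A) = 1 + 1 − 2·0.47 = 2 − 0.94 = 1.06.
Because errors are independent across components, Cov(Tᵢ,Tⱼ) = Cov(Xᵢ,Xⱼ); the off-diagonal part of the true-score variance is the same as above.
True-score variance = [0.74 + 0.56] − 0.94 = 1.3 − 0.94 = 0.36.
Reliability = 0.36 / 1.06 = 0.340.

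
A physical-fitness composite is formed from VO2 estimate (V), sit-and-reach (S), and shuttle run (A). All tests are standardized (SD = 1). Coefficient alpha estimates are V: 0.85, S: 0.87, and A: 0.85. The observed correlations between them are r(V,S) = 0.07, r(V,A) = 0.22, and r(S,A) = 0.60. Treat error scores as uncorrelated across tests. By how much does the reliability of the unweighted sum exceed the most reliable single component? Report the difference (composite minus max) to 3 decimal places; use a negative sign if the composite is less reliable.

0.040

Var(sum) = 3 + 1.78 = 4.78; true-score variance = 2.57 + 1.78 = 4.35; composite reliability = 0.9100.
Max component reliability = 0.8700.
Difference = 0.9100 − 0.8700 = 0.040.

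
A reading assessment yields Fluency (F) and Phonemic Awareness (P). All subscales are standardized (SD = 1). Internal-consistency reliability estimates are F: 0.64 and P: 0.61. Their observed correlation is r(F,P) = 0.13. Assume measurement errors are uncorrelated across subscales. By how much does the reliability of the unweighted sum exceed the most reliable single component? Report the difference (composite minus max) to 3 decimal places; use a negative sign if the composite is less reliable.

Var(sum) = 2 + 0.26 = 2.26; true-score variance = 1.25 + 0.26 = 1.51; composite reliability = 0.6681.
Max component reliability = 0.6400.
Difference = 0.6681 − 0.6400 = 0.028.

0.028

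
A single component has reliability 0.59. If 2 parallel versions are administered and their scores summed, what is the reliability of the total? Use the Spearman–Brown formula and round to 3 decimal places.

ρ_k = kρ / (1 + (k−1)ρ) = 2·0.59 / (1 + 1·0.59) = 1.180 / 1.590 = 0.742.

0.742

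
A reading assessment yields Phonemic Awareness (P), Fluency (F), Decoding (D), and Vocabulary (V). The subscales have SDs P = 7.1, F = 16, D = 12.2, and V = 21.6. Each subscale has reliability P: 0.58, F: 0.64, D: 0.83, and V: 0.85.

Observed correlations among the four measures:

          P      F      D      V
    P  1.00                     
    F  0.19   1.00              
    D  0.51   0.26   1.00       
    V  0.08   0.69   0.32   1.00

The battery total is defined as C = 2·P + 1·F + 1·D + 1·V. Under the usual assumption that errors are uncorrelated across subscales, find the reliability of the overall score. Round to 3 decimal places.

Var(C) = 2²·7.1² + 16² + 12.2² + 21.6² + 2·[2·7.1·16·0.19 + 2·7.1·12.2·0.51 + 2·7.1·21.6·0.08 + 16·12.2·0.26 + 16·21.6·0.69 + 12.2·21.6·0.32] = 1073.04 + 1059.2 = 2132.24.
Because errors are independent across components, Cov(Tᵢ,Tⱼ) = Cov(Xᵢ,Xⱼ); the off-diagonal part of the true-score variance is the same as above.
True-score variance = [2²·7.1²·0.58 + 16²·0.64 + 12.2²·0.83 + 21.6²·0.85] + 1059.2 = 800.904 + 1059.2 = 1860.11.
Reliability = 1860.11 / 2132.24 = 0.872.

0.872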